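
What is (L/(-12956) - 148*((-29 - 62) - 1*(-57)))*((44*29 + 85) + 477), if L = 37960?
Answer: 29939472404/3239 ≈ 9.2434e+6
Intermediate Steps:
(L/(-12956) - 148*((-29 - 62) - 1*(-57)))*((44*29 + 85) + 477) = (37960/(-12956) - 148*((-29 - 62) - 1*(-57)))*((44*29 + 85) + 477) = (37960*(-1/12956) - 148*(-91 + 57))*((1276 + 85) + 477) = (-9490/3239 - 148*(-34))*(1361 + 477) = (-9490/3239 + 5032)*1838 = (16289158/3239)*1838 = 29939472404/3239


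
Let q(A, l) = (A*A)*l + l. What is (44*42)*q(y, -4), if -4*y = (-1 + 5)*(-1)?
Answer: -14784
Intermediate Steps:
y = 1 (y = -(-1 + 5)*(-1)/4 = -(-1) = -¼*(-4) = 1)
q(A, l) = l + l*A² (q(A, l) = A²*l + l = l*A² + l = l + l*A²)
(44*42)*q(y, -4) = (44*42)*(-4*(1 + 1²)) = 1848*(-4*(1 + 1)) = 1848*(-4*2) = 1848*(-8) = -14784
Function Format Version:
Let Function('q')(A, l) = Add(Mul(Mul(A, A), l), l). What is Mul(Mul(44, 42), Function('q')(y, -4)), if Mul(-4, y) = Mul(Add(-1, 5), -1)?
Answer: -14784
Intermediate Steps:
y = 1 (y = Mul(Rational(-1, 4), Mul(Add(-1, 5), -1)) = Mul(Rational(-1, 4), Mul(4, -1)) = Mul(Rational(-1, 4), -4) = 1)
Function('q')(A, l) = Add(l, Mul(l, Pow(A, 2))) (Function('q')(A, l) = Add(Mul(Pow(A, 2), l), l) = Add(Mul(l, Pow(A, 2)), l) = Add(l, Mul(l, Pow(A, 2))))
Mul(Mul(44, 42), Function('q')(y, -4)) = Mul(Mul(44, 42), Mul(-4, Add(1, Pow(1, 2)))) = Mul(1848, Mul(-4, Add(1, 1))) = Mul(1848, Mul(-4, 2)) = Mul(1848, -8) = -14784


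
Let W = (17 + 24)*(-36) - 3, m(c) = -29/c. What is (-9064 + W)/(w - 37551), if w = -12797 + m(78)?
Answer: 822354/3927173 ≈ 0.20940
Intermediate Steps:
W = -1479 (W = 41*(-36) - 3 = -1476 - 3 = -1479)
w = -998195/78 (w = -12797 - 29/78 = -998195/78 ≈ -12797.)
(-9064 + W)/(w - 37551) = (-9064 - 1479)/(-998195/78 - 37551) = -10543/(-3927173/78) = -10543*(-78/3927173) = 822354/3927173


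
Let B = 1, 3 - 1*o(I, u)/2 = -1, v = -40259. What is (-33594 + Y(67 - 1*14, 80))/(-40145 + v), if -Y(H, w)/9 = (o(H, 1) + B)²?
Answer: 34323/80404 ≈ 0.42688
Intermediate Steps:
o(I, u) = 8 (o(I, u) = 6 - 2*(-1) = 6 + 2 = 8)
Y(H, w) = -729 (Y(H, w) = -9*(8 + 1)² = -9*9² = -9*81 = -729)
(-33594 + Y(67 - 1*14, 80))/(-40145 + v) = (-33594 - 729)/(-40145 - 40259) = -34323/(-80404) = -34323*(-1/80404) = 34323/80404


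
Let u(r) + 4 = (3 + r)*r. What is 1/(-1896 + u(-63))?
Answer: 1/1880 ≈ 0.00053191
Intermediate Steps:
u(r) = -4 + r*(3 + r) (u(r) = -4 + (3 + r)*r = -4 + r*(3 + r))
1/(-1896 + u(-63)) = 1/(-1896 + (-4 + (-63)² + 3*(-63))) = 1/(-1896 + (-4 + 3969 - 189)) = 1/(-1896 + 3776) = 1/1880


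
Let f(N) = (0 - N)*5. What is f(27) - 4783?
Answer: -4918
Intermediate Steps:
f(N) = -5*N (f(N) = -N*5 = -5*N)
f(27) - 4783 = -5*27 - 4783 = -135 - 4783 = -4918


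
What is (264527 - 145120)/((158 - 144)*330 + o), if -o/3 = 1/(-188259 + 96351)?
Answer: 3658152852/141538321 ≈ 25.846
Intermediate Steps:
o = 1/30636 (o = -3/(-188259 + 96351) = -3/(-91908) = -3*(-1/91908) = 1/30636 ≈ 3.2641e-5)
(264527 - 145120)/((158 - 144)*330 + o) = (264527 - 145120)/((158 - 144)*330 + 1/30636) = 119407/(14*330 + 1/30636) = 119407/(4620 + 1/30636) = 119407/(141538321/30636) = 119407*(30636/141538321) = 3658152852/141538321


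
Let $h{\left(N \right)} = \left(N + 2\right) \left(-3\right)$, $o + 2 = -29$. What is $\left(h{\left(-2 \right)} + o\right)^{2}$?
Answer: $961$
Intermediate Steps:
$o = -31$ ($o = -2 - 29 = -31$)
$h{\left(N \right)} = -6 - 3 N$ ($h{\left(N \right)} = \left(2 + N\right) \left(-3\right) = -6 - 3 N$)
$\left(h{\left(-2 \right)} + o\right)^{2} = \left(\left(-6 - -6\right) - 31\right)^{2} = \left(\left(-6 + 6\right) - 31\right)^{2} = \left(0 - 31\right)^{2} = \left(-31\right)^{2} = 961$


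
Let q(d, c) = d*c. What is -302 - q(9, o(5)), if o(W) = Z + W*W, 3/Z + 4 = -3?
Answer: -3662/7 ≈ -523.14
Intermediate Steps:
Z = -3/7 (Z = 3/(-4 - 3) = 3/(-7) = 3*(-⅐) = -3/7 ≈ -0.42857)
o(W) = -3/7 + W² (o(W) = -3/7 + W*W = -3/7 + W²)
q(d, c) = c*d
-302 - q(9, o(5)) = -302 - (-3/7 + 5²)*9 = -302 - (-3/7 + 25)*9 = -302 - 172*9/7 = -302 - 1*1548/7 = -302 - 1548/7 = -3662/7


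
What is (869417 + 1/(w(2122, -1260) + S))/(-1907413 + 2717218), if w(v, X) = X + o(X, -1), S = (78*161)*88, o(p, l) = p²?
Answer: 2339987168149/2179544808420 ≈ 1.0736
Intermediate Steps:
S = 1105104 (S = 12558*88 = 1105104)
w(v, X) = X + X²
(869417 + 1/(w(2122, -1260) + S))/(-1907413 + 2717218) = (869417 + 1/(-1260*(1 - 1260) + 1105104))/(-1907413 + 2717218) = (869417 + 1/(-1260*(-1259) + 1105104))/809805 = (869417 + 1/(1586340 + 1105104))*(1/809805) = (869417 + 1/2691444)*(1/809805) = (2339987168149/2691444)*(1/809805) = 2339987168149/2179544808420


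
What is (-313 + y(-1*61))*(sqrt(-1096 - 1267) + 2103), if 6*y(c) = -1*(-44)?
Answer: -642817 - 917*I*sqrt(2363)/3 ≈ -6.4282e+5 - 14859.0*I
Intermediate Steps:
y(c) = 22/3 (y(c) = (-1*(-44))/6 = (1/6)*44 = 22/3)
(-313 + y(-1*61))*(sqrt(-1096 - 1267) + 2103) = (-313 + 22/3)*(sqrt(-1096 - 1267) + 2103) = -917*(sqrt(-2363) + 2103)/3 = -917*(I*sqrt(2363) + 2103)/3 = -917*(2103 + I*sqrt(2363))/3 = -642817 - 917*I*sqrt(2363)/3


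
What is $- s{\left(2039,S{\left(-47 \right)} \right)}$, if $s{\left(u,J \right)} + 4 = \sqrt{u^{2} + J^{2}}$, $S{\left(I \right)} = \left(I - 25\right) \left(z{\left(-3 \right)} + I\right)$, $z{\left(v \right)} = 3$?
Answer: $4 - \sqrt{14193745} \approx -3763.5$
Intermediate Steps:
$S{\left(I \right)} = \left(-25 + I\right) \left(3 + I\right)$ ($S{\left(I \right)} = \left(I - 25\right) \left(3 + I\right) = \left(-25 + I\right) \left(3 + I\right)$)
$s{\left(u,J \right)} = -4 + \sqrt{J^{2} + u^{2}}$ ($s{\left(u,J \right)} = -4 + \sqrt{u^{2} + J^{2}} = -4 + \sqrt{J^{2} + u^{2}}$)
$- s{\left(2039,S{\left(-47 \right)} \right)} = - (-4 + \sqrt{\left(-75 + \left(-47\right)^{2} - -1034\right)^{2} + 2039^{2}}) = - (-4 + \sqrt{\left(-75 + 2209 + 1034\right)^{2} + 4157521}) = - (-4 + \sqrt{3168^{2} + 4157521}) = - (-4 + \sqrt{10036224 + 4157521}) = - (-4 + \sqrt{14193745}) = 4 - \sqrt{14193745}$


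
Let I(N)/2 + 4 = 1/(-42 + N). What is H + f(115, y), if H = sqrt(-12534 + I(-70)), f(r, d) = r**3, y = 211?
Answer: 1520875 + I*sqrt(9832942)/28 ≈ 1.5209e+6 + 111.99*I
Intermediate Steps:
I(N) = -8 + 2/(-42 + N)
H = I*sqrt(9832942)/28 (H = sqrt(-12534 + 2*(169 - 4*(-70))/(-42 - 70)) = sqrt(-12534 + 2*(169 + 280)/(-112)) = sqrt(-12534 + 2*(-1/112)*449) = sqrt(-12534 - 449/56) = sqrt(-702353/56) = I*sqrt(9832942)/28 ≈ 111.99*I)
H + f(115, y) = I*sqrt(9832942)/28 + 115**3 = I*sqrt(9832942)/28 + 1520875 = 1520875 + I*sqrt(9832942)/28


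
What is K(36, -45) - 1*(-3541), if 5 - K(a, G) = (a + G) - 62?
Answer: 3617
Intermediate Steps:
K(a, G) = 67 - G - a (K(a, G) = 5 - ((a + G) - 62) = 5 - ((G + a) - 62) = 5 - (-62 + G + a) = 5 + (62 - G - a) = 67 - G - a)
K(36, -45) - 1*(-3541) = (67 - 1*(-45) - 1*36) - 1*(-3541) = (67 + 45 - 36) + 3541 = 76 + 3541 = 3617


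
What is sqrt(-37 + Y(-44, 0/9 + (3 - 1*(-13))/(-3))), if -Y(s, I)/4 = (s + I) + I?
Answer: sqrt(1635)/3 ≈ 13.478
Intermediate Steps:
Y(s, I) = -8*I - 4*s (Y(s, I) = -4*((s + I) + I) = -4*((I + s) + I) = -4*(s + 2*I) = -8*I - 4*s)
sqrt(-37 + Y(-44, 0/9 + (3 - 1*(-13))/(-3))) = sqrt(-37 + (-8*(0/9 + (3 - 1*(-13))/(-3)) - 4*(-44))) = sqrt(-37 + (-8*(0*(1/9) + (3 + 13)*(-1/3)) + 176)) = sqrt(-37 + (-8*(0 + 16*(-1/3)) + 176)) = sqrt(-37 + (-8*(0 - 16/3) + 176)) = sqrt(-37 + (-8*(-16/3) + 176)) = sqrt(-37 + (128/3 + 176)) = sqrt(-37 + 656/3) = sqrt(545/3) = sqrt(1635)/3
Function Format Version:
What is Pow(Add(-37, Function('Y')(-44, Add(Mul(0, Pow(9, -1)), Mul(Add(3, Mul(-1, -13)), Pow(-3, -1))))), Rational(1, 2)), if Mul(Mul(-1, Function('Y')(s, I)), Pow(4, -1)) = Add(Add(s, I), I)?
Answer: Mul(Rational(1, 3), Pow(1635, Rational(1, 2))) ≈ 13.478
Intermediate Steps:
Function('Y')(s, I) = Add(Mul(-8, I), Mul(-4, s)) (Function('Y')(s, I) = Mul(-4, Add(Add(s, I), I)) = Mul(-4, Add(Add(I, s), I)) = Mul(-4, Add(s, Mul(2, I))) = Add(Mul(-8, I), Mul(-4, s)))
Pow(Add(-37, Function('Y')(-44, Add(Mul(0, Pow(9, -1)), Mul(Add(3, Mul(-1, -13)), Pow(-3, -1))))), Rational(1, 2)) = Pow(Add(-37, Add(Mul(-8, Add(Mul(0, Pow(9, -1)), Mul(Add(3, Mul(-1, -13)), Pow(-3, -1)))), Mul(-4, -44))), Rational(1, 2)) = Pow(Add(-37, Add(Mul(-8, Add(Mul(0, Rational(1, 9)), Mul(Add(3, 13), Rational(-1, 3)))), 176)), Rational(1, 2)) = Pow(Add(-37, Add(Mul(-8, Add(0, Mul(16, Rational(-1, 3)))), 176)), Rational(1, 2)) = Pow(Add(-37, Add(Mul(-8, Add(0, Rational(-16, 3))), 176)), Rational(1, 2)) = Pow(Add(-37, Add(Mul(-8, Rational(-16, 3)), 176)), Rational(1, 2)) = Pow(Add(-37, Add(Rational(128, 3), 176)), Rational(1, 2)) = Pow(Add(-37, Rational(656, 3)), Rational(1, 2)) = Pow(Rational(545, 3), Rational(1, 2)) = Mul(Rational(1, 3), Pow(1635, Rational(1, 2)))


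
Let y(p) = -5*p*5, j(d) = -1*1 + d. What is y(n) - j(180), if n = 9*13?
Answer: -3104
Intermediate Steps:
j(d) = -1 + d
n = 117
y(p) = -25*p
y(n) - j(180) = -25*117 - (-1 + 180) = -2925 - 1*179 = -2925 - 179 = -3104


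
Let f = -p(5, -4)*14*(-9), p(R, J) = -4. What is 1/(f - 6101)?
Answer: -1/6605 ≈ -0.00015140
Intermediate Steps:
f = -504 (f = -(-4*14)*(-9) = -(-56)*(-9) = -1*504 = -504)
1/(f - 6101) = 1/(-504 - 6101) = 1/(-6605) = -1/6605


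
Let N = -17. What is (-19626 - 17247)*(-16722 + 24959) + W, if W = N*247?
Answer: -303727100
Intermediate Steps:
W = -4199 (W = -17*247 = -4199)
(-19626 - 17247)*(-16722 + 24959) + W = (-19626 - 17247)*(-16722 + 24959) - 4199 = -36873*8237 - 4199 = -303722901 - 4199 = -303727100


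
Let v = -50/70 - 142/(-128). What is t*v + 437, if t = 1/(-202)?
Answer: 39546575/90496 ≈ 437.00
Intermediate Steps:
t = -1/202 ≈ -0.0049505
v = 177/448 (v = -50*1/70 - 142*(-1/128) = -5/7 + 71/64 = 177/448 ≈ 0.39509)
t*v + 437 = -1/202*177/448 + 437 = -177/90496 + 437 = 39546575/90496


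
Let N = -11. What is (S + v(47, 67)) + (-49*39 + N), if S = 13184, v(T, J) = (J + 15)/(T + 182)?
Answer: 2579080/229 ≈ 11262.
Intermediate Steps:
v(T, J) = (15 + J)/(182 + T)
(S + v(47, 67)) + (-49*39 + N) = (13184 + (15 + 67)/(182 + 47)) + (-49*39 - 11) = (13184 + 82/229) + (-1911 - 11) = (13184 + (1/229)*82) - 1922 = (13184 + 82/229) - 1922 = 3019218/229 - 1922 = 2579080/229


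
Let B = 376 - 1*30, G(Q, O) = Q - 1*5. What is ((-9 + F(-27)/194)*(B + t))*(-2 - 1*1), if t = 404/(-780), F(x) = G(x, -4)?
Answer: 59891041/6305 ≈ 9499.0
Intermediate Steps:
G(Q, O) = -5 + Q (G(Q, O) = Q - 5 = -5 + Q)
F(x) = -5 + x
t = -101/195 (t = 404*(-1/780) = -101/195 ≈ -0.51795)
B = 346 (B = 376 - 30 = 346)
((-9 + F(-27)/194)*(B + t))*(-2 - 1*1) = ((-9 + (-5 - 27)/194)*(346 - 101/195))*(-2 - 1*1) = ((-9 - 32*1/194)*(67369/195))*(-2 - 1) = ((-9 - 16/97)*(67369/195))*(-3) = -889/97*67369/195*(-3) = -59891041/18915*(-3) = 59891041/6305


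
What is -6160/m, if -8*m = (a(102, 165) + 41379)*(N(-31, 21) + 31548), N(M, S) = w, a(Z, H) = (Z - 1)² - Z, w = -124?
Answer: 55/1805407 ≈ 3.0464e-5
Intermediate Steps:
a(Z, H) = (-1 + Z)² - Z
N(M, S) = -124
m = -202205584 (m = -(((-1 + 102)² - 1*102) + 41379)*(-124 + 31548)/8 = -((101² - 102) + 41379)*31424/8 = -((10201 - 102) + 41379)*31424/8 = -(10099 + 41379)*31424/8 = -25739*31424/4 = -⅛*1617644672 = -202205584)
-6160/m = -6160/(-202205584) = -6160*(-1/202205584) = 55/1805407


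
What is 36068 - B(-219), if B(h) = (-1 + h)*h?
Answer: -12112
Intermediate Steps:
B(h) = h*(-1 + h)
36068 - B(-219) = 36068 - (-219)*(-1 - 219) = 36068 - (-219)*(-220) = 36068 - 1*48180 = 36068 - 48180 = -12112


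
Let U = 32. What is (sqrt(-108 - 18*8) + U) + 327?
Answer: 359 + 6*I*sqrt(7) ≈ 359.0 + 15.875*I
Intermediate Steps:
(sqrt(-108 - 18*8) + U) + 327 = (sqrt(-108 - 18*8) + 32) + 327 = (sqrt(-108 - 144) + 32) + 327 = (sqrt(-252) + 32) + 327 = (6*I*sqrt(7) + 32) + 327 = (32 + 6*I*sqrt(7)) + 327 = 359 + 6*I*sqrt(7)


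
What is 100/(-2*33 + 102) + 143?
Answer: 1312/9 ≈ 145.78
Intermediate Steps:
100/(-2*33 + 102) + 143 = 100/(-66 + 102) + 143 = 100/36 + 143 = 100*(1/36) + 143 = 25/9 + 143 = 1312/9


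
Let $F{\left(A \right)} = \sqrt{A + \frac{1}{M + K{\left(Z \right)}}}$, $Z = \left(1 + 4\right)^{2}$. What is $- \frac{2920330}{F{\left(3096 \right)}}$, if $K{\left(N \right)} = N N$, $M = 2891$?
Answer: $- \frac{5840660 \sqrt{9568387023}}{10885537} \approx -52485.0$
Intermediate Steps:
$Z = 25$ ($Z = 5^{2} = 25$)
$K{\left(N \right)} = N^{2}$
$F{\left(A \right)} = \sqrt{\frac{1}{3516} + A}$ ($F{\left(A \right)} = \sqrt{A + \frac{1}{2891 + 25^{2}}} = \sqrt{A + \frac{1}{2891 + 625}} = \sqrt{A + \frac{1}{3516}} = \sqrt{\frac{1}{3516} + A}$)
$- \frac{2920330}{F{\left(3096 \right)}} = - \frac{2920330}{\frac{1}{1758} \sqrt{879 + 3090564 \cdot 3096}} = - \frac{2920330}{\frac{1}{1758} \sqrt{879 + 9568386144}} = - \frac{2920330}{\frac{1}{1758} \sqrt{9568387023}} = - 2920330 \frac{2 \sqrt{9568387023}}{10885537} = - \frac{5840660 \sqrt{9568387023}}{10885537}$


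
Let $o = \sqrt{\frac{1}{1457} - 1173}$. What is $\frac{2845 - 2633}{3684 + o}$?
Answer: $\frac{284482164}{4943975813} - \frac{106 i \sqrt{622525105}}{4943975813} \approx 0.057541 - 0.00053494 i$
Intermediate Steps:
$o = \frac{2 i \sqrt{622525105}}{1457}$ ($o = \sqrt{\frac{1}{1457} - 1173} = \sqrt{- \frac{1709060}{1457}} = \frac{2 i \sqrt{622525105}}{1457} \approx 34.249 i$)
$\frac{2845 - 2633}{3684 + o} = \frac{2845 - 2633}{3684 + \frac{2 i \sqrt{622525105}}{1457}} = \frac{212}{3684 + \frac{2 i \sqrt{622525105}}{1457}}$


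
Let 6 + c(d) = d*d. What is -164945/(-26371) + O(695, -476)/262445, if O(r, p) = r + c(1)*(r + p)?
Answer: 8655688425/1384187419 ≈ 6.2533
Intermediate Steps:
c(d) = -6 + d² (c(d) = -6 + d*d = -6 + d²)
O(r, p) = -5*p - 4*r (O(r, p) = r + (-6 + 1²)*(r + p) = r + (-6 + 1)*(p + r) = r - 5*(p + r) = r + (-5*p - 5*r) = -5*p - 4*r)
-164945/(-26371) + O(695, -476)/262445 = -164945/(-26371) + (-5*(-476) - 4*695)/262445 = -164945*(-1/26371) + (2380 - 2780)*(1/262445) = 164945/26371 - 400*1/262445 = 164945/26371 - 80/52489 = 8655688425/1384187419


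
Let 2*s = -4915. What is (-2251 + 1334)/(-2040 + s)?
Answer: 262/1285 ≈ 0.20389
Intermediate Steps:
s = -4915/2 (s = (½)*(-4915) = -4915/2 ≈ -2457.5)
(-2251 + 1334)/(-2040 + s) = (-2251 + 1334)/(-2040 - 4915/2) = -917/(-8995/2) = -917*(-2/8995) = 262/1285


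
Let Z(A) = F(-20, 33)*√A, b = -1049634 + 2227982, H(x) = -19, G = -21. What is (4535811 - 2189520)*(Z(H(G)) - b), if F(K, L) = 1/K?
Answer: -2764747307268 - 2346291*I*√19/20 ≈ -2.7647e+12 - 5.1136e+5*I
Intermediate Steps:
b = 1178348
Z(A) = -√A/20 (Z(A) = √A/(-20) = -√A/20)
(4535811 - 2189520)*(Z(H(G)) - b) = (4535811 - 2189520)*(-I*√19/20 - 1*1178348) = 2346291*(-I*√19/20 - 1178348) = 2346291*(-1178348 - I*√19/20) = -2764747307268 - 2346291*I*√19/20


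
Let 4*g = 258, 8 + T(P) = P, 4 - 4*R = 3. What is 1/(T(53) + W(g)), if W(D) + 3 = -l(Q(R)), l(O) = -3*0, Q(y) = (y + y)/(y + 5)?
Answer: 1/42 ≈ 0.023810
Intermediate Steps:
R = ¼ (R = 1 - ¼*3 = 1 - ¾ = ¼ ≈ 0.25000)
T(P) = -8 + P
g = 129/2 (g = (¼)*258 = 129/2 ≈ 64.500)
Q(y) = 2*y/(5 + y) (Q(y) = (2*y)/(5 + y) = 2*y/(5 + y))
l(O) = 0
W(D) = -3 (W(D) = -3 - 1*0 = -3 + 0 = -3)
1/(T(53) + W(g)) = 1/((-8 + 53) - 3) = 1/(45 - 3) = 1/42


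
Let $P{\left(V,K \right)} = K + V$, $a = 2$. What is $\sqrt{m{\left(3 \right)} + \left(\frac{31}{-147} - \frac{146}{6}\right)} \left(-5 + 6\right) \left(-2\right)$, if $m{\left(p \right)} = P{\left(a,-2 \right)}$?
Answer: $- \frac{4 i \sqrt{2706}}{21} \approx - 9.9084 i$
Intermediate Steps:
$m{\left(p \right)} = 0$ ($m{\left(p \right)} = -2 + 2 = 0$)
$\sqrt{m{\left(3 \right)} + \left(\frac{31}{-147} - \frac{146}{6}\right)} \left(-5 + 6\right) \left(-2\right) = \sqrt{0 + \left(\frac{31}{-147} - \frac{146}{6}\right)} \left(-5 + 6\right) \left(-2\right) = \sqrt{0 + \left(31 \left(- \frac{1}{147}\right) - \frac{73}{3}\right)} 1 \left(-2\right) = \sqrt{0 - \frac{3608}{147}} \left(-2\right) = \sqrt{- \frac{3608}{147}} \left(-2\right) = \frac{2 i \sqrt{2706}}{21} \left(-2\right) = - \frac{4 i \sqrt{2706}}{21}$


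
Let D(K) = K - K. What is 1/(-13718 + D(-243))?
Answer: -1/13718 ≈ -7.2897e-5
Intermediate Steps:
D(K) = 0
1/(-13718 + D(-243)) = 1/(-13718 + 0) = 1/(-13718) = -1/13718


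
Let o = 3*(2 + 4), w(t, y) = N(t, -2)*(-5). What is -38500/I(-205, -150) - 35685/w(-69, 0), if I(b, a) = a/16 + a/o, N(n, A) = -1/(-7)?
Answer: 886263/17 ≈ 52133.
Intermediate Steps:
N(n, A) = 1/7 (N(n, A) = -1*(-1/7) = 1/7)
w(t, y) = -5/7 (w(t, y) = (1/7)*(-5) = -5/7)
o = 18 (o = 3*6 = 18)
I(b, a) = 17*a/144 (I(b, a) = a/16 + a/18 = 17*a/144)
-38500/I(-205, -150) - 35685/w(-69, 0) = -38500/((17/144)*(-150)) - 35685/(-5/7) = -38500/(-425/24) - 35685*(-7/5) = -38500*(-24/425) + 49959 = 36960/17 + 49959 = 886263/17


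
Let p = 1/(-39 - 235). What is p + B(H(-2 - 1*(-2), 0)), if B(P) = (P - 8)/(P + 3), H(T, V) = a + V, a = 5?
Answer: -415/1096 ≈ -0.37865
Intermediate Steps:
H(T, V) = 5 + V
p = -1/274 (p = 1/(-274) = -1/274 ≈ -0.0036496)
B(P) = (-8 + P)/(3 + P)
p + B(H(-2 - 1*(-2), 0)) = -1/274 + (-8 + (5 + 0))/(3 + (5 + 0)) = -1/274 + (-8 + 5)/(3 + 5) = -1/274 - 3/8 = -415/1096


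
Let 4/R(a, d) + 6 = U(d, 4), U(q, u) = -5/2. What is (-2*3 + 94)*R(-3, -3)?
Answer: -704/17 ≈ -41.412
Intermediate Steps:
U(q, u) = -5/2 (U(q, u) = -5*½ = -5/2)
R(a, d) = -8/17 (R(a, d) = 4/(-6 - 5/2) = 4/(-17/2) = 4*(-2/17) = -8/17)
(-2*3 + 94)*R(-3, -3) = (-2*3 + 94)*(-8/17) = (-6 + 94)*(-8/17) = 88*(-8/17) = -704/17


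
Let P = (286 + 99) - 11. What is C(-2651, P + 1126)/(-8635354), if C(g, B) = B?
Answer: -750/4317677 ≈ -0.00017370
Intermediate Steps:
P = 374 (P = 385 - 11 = 374)
C(-2651, P + 1126)/(-8635354) = (374 + 1126)/(-8635354) = 1500*(-1/8635354) = -750/4317677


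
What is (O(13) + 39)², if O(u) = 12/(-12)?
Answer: 1444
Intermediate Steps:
O(u) = -1 (O(u) = 12*(-1/12) = -1)
(O(13) + 39)² = (-1 + 39)² = 38² = 1444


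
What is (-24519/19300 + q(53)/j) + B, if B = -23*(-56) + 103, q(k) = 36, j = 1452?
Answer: 3245493401/2335300 ≈ 1389.8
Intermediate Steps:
B = 1391 (B = 1288 + 103 = 1391)
(-24519/19300 + q(53)/j) + B = (-24519/19300 + 36/1452) + 1391 = (-24519*1/19300 + 36*(1/1452)) + 1391 = (-24519/19300 + 3/121) + 1391 = -2908899/2335300 + 1391 = 3245493401/2335300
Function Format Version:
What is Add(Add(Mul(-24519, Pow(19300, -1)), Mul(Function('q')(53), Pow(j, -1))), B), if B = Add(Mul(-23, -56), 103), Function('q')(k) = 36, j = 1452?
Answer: Rational(3245493401, 2335300) ≈ 1389.8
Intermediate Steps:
B = 1391 (B = Add(1288, 103) = 1391)
Add(Add(Mul(-24519, Pow(19300, -1)), Mul(Function('q')(53), Pow(j, -1))), B) = Add(Add(Mul(-24519, Pow(19300, -1)), Mul(36, Pow(1452, -1))), 1391) = Add(Add(Mul(-24519, Rational(1, 19300)), Mul(36, Rational(1, 1452))), 1391) = Add(Add(Rational(-24519, 19300), Rational(3, 121)), 1391) = Add(Rational(-2908899, 2335300), 1391) = Rational(3245493401, 2335300)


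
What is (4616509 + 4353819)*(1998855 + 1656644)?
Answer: 32791025033672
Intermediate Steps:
(4616509 + 4353819)*(1998855 + 1656644) = 8970328*3655499 = 32791025033672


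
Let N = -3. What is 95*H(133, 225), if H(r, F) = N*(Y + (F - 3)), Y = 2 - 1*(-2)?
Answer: -64410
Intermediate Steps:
Y = 4 (Y = 2 + 2 = 4)
H(r, F) = -3 - 3*F (H(r, F) = -3*(4 + (F - 3)) = -3*(4 + (-3 + F)) = -3*(1 + F) = -3 - 3*F)
95*H(133, 225) = 95*(-3 - 3*225) = 95*(-3 - 675) = 95*(-678) = -64410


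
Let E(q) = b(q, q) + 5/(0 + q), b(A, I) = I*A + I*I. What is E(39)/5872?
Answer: 118643/229008 ≈ 0.51807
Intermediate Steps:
b(A, I) = I² + A*I (b(A, I) = A*I + I² = I² + A*I)
E(q) = 2*q² + 5/q (E(q) = q*(q + q) + 5/(0 + q) = q*(2*q) + 5/q = 2*q² + 5/q)
E(39)/5872 = ((5 + 2*39³)/39)/5872 = ((5 + 2*59319)/39)*(1/5872) = ((5 + 118638)/39)*(1/5872) = ((1/39)*118643)*(1/5872) = (118643/39)*(1/5872) = 118643/229008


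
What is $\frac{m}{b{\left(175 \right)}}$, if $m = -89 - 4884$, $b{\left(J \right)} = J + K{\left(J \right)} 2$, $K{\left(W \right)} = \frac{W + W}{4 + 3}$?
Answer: $- \frac{4973}{275} \approx -18.084$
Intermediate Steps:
$K{\left(W \right)} = \frac{2 W}{7}$
$b{\left(J \right)} = \frac{11 J}{7}$ ($b{\left(J \right)} = J + \frac{2 J}{7} \cdot 2 = J + \frac{4 J}{7} = \frac{11 J}{7}$)
$m = -4973$ ($m = -89 - 4884 = -4973$)
$\frac{m}{b{\left(175 \right)}} = - \frac{4973}{\frac{11}{7} \cdot 175} = - \frac{4973}{275}$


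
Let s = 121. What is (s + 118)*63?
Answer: 15057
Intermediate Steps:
(s + 118)*63 = (121 + 118)*63 = 239*63 = 15057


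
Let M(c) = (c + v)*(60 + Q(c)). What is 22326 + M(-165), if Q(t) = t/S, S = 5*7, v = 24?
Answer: 101715/7 ≈ 14531.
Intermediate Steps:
S = 35
Q(t) = t/35
M(c) = (24 + c)*(60 + c/35) (M(c) = (c + 24)*(60 + c/35) = (24 + c)*(60 + c/35))
22326 + M(-165) = 22326 + (1440 + (1/35)*(-165)² + (2124/35)*(-165)) = 22326 + (1440 + (1/35)*27225 - 70092/7) = 22326 + (1440 + 5445/7 - 70092/7) = 22326 - 54567/7 = 101715/7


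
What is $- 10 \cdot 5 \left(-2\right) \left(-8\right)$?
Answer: $-800$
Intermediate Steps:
$- 10 \cdot 5 \left(-2\right) \left(-8\right) = \left(-10\right) \left(-10\right) \left(-8\right) = 100 \left(-8\right) = -800$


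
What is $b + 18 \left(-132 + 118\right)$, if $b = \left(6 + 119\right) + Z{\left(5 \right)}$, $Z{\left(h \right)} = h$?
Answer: $-122$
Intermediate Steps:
$b = 130$ ($b = \left(6 + 119\right) + 5 = 125 + 5 = 130$)
$b + 18 \left(-132 + 118\right) = 130 + 18 \left(-132 + 118\right) = 130 + 18 \left(-14\right) = 130 - 252 = -122$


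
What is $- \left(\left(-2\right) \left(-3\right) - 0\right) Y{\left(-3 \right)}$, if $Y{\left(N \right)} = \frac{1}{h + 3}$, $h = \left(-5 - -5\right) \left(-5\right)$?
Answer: $-2$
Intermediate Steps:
$h = 0$ ($h = \left(-5 + 5\right) \left(-5\right) = 0 \left(-5\right) = 0$)
$Y{\left(N \right)} = \frac{1}{3}$ ($Y{\left(N \right)} = \frac{1}{0 + 3} = \frac{1}{3}$)
$- \left(\left(-2\right) \left(-3\right) - 0\right) Y{\left(-3 \right)} = - \frac{\left(-2\right) \left(-3\right) - 0}{3} = - \frac{6 + 0}{3} = - \frac{6}{3} = \left(-1\right) 2 = -2$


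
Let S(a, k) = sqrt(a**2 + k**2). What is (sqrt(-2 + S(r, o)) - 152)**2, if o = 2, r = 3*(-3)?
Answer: (152 - sqrt(-2 + sqrt(85)))**2 ≈ 22294.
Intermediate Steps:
r = -9
(sqrt(-2 + S(r, o)) - 152)**2 = (sqrt(-2 + sqrt((-9)**2 + 2**2)) - 152)**2 = (sqrt(-2 + sqrt(81 + 4)) - 152)**2 = (sqrt(-2 + sqrt(85)) - 152)**2 = (-152 + sqrt(-2 + sqrt(85)))**2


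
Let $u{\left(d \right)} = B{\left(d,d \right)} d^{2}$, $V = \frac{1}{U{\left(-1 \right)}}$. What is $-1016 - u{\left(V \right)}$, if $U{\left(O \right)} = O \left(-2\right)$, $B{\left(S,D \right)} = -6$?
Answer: $- \frac{2029}{2} \approx -1014.5$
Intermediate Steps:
$U{\left(O \right)} = - 2 O$
$V = \frac{1}{2}$ ($V = \frac{1}{\left(-2\right) \left(-1\right)} = \frac{1}{2} \approx 0.5$)
$u{\left(d \right)} = - 6 d^{2}$
$-1016 - u{\left(V \right)} = -1016 - - \frac{6}{4} = -1016 - \left(-6\right) \frac{1}{4} = -1016 - - \frac{3}{2} = -1016 + \frac{3}{2} = - \frac{2029}{2}$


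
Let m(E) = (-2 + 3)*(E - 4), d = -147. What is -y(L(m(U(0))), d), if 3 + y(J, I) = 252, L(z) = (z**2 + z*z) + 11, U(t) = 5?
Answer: -249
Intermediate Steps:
m(E) = -4 + E (m(E) = 1*(-4 + E) = -4 + E)
L(z) = 11 + 2*z**2 (L(z) = (z**2 + z**2) + 11 = 2*z**2 + 11 = 11 + 2*z**2)
y(J, I) = 249 (y(J, I) = -3 + 252 = 249)
-y(L(m(U(0))), d) = -1*249 = -249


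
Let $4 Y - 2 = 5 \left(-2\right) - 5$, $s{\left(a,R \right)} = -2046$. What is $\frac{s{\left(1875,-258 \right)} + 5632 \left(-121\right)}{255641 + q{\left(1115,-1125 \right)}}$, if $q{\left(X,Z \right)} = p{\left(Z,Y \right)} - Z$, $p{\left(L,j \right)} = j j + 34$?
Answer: $- \frac{10936288}{4108969} \approx -2.6616$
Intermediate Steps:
$Y = - \frac{13}{4}$ ($Y = \frac{1}{2} + \frac{5 \left(-2\right) - 5}{4} = \frac{1}{2} + \frac{-10 - 5}{4} = \frac{1}{2} + \frac{1}{4} \left(-15\right) = \frac{1}{2} - \frac{15}{4} = - \frac{13}{4} \approx -3.25$)
$p{\left(L,j \right)} = 34 + j^{2}$ ($p{\left(L,j \right)} = j^{2} + 34 = 34 + j^{2}$)
$q{\left(X,Z \right)} = \frac{713}{16} - Z$ ($q{\left(X,Z \right)} = \left(34 + \left(- \frac{13}{4}\right)^{2}\right) - Z = \left(34 + \frac{169}{16}\right) - Z = \frac{713}{16} - Z$)
$\frac{s{\left(1875,-258 \right)} + 5632 \left(-121\right)}{255641 + q{\left(1115,-1125 \right)}} = \frac{-2046 + 5632 \left(-121\right)}{255641 + \left(\frac{713}{16} - -1125\right)} = \frac{-2046 - 681472}{255641 + \left(\frac{713}{16} + 1125\right)} = - \frac{683518}{255641 + \frac{18713}{16}} = - \frac{683518}{\frac{4108969}{16}} = \left(-683518\right) \frac{16}{4108969} = - \frac{10936288}{4108969}$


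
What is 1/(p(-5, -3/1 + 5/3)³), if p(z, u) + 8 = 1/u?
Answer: -64/42875 ≈ -0.0014927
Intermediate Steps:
p(z, u) = -8 + 1/u
1/(p(-5, -3/1 + 5/3)³) = 1/((-8 + 1/(-3/1 + 5/3))³) = 1/((-8 + 1/(-3*1 + 5*(⅓)))³) = 1/((-8 + 1/(-3 + 5/3))³) = 1/((-8 + 1/(-4/3))³) = 1/((-8 - ¾)³) = 1/((-35/4)³) = 1/(-42875/64) = -64/42875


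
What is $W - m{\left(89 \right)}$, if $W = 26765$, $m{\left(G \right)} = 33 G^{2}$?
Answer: $-234628$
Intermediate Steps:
$W - m{\left(89 \right)} = 26765 - 33 \cdot 89^{2} = 26765 - 33 \cdot 7921 = 26765 - 261393 = -234628$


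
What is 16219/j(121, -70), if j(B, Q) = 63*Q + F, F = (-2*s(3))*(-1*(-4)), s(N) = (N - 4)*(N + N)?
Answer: -16219/4362 ≈ -3.7182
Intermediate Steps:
s(N) = 2*N*(-4 + N) (s(N) = (-4 + N)*(2*N) = 2*N*(-4 + N))
F = 48 (F = (-4*3*(-4 + 3))*(-1*(-4)) = -4*3*(-1)*4 = -2*(-6)*4 = 12*4 = 48)
j(B, Q) = 48 + 63*Q (j(B, Q) = 63*Q + 48 = 48 + 63*Q)
16219/j(121, -70) = 16219/(48 + 63*(-70)) = 16219/(48 - 4410) = 16219/(-4362) = 16219*(-1/4362) = -16219/4362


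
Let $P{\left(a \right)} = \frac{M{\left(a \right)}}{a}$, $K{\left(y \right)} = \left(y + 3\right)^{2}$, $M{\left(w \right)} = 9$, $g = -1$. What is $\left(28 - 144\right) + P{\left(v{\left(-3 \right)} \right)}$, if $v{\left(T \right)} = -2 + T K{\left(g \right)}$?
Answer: $- \frac{1633}{14} \approx -116.64$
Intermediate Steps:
$K{\left(y \right)} = \left(3 + y\right)^{2}$
$v{\left(T \right)} = -2 + 4 T$ ($v{\left(T \right)} = -2 + T \left(3 - 1\right)^{2} = -2 + T 2^{2} = -2 + T 4 = -2 + 4 T$)
$P{\left(a \right)} = \frac{9}{a}$
$\left(28 - 144\right) + P{\left(v{\left(-3 \right)} \right)} = \left(28 - 144\right) + \frac{9}{-2 + 4 \left(-3\right)} = \left(28 - 144\right) + \frac{9}{-2 - 12} = -116 + \frac{9}{-14} = -116 + 9 \left(- \frac{1}{14}\right) = -116 - \frac{9}{14} = - \frac{1633}{14}$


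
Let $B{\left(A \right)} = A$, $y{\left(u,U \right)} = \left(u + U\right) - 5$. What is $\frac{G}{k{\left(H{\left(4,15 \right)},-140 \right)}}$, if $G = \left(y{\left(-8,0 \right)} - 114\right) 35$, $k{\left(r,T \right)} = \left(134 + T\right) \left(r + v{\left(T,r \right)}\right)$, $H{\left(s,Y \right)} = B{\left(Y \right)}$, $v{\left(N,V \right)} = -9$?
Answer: $\frac{4445}{36} \approx 123.47$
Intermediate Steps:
$y{\left(u,U \right)} = -5 + U + u$ ($y{\left(u,U \right)} = \left(U + u\right) - 5 = -5 + U + u$)
$H{\left(s,Y \right)} = Y$
$k{\left(r,T \right)} = \left(-9 + r\right) \left(134 + T\right)$ ($k{\left(r,T \right)} = \left(134 + T\right) \left(r - 9\right) = \left(134 + T\right) \left(-9 + r\right) = \left(-9 + r\right) \left(134 + T\right)$)
$G = -4445$ ($G = \left(\left(-5 + 0 - 8\right) - 114\right) 35 = \left(-13 - 114\right) 35 = \left(-127\right) 35 = -4445$)
$\frac{G}{k{\left(H{\left(4,15 \right)},-140 \right)}} = - \frac{4445}{-1206 - -1260 + 134 \cdot 15 - 2100} = - \frac{4445}{-1206 + 1260 + 2010 - 2100} = - \frac{4445}{-36} = \left(-4445\right) \left(- \frac{1}{36}\right) = \frac{4445}{36}$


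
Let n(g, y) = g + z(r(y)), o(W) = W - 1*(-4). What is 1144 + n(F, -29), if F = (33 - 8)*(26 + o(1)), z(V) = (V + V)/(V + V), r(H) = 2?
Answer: 1920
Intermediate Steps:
o(W) = 4 + W (o(W) = W + 4 = 4 + W)
z(V) = 1 (z(V) = (2*V)/((2*V)) = (2*V)*(1/(2*V)) = 1)
F = 775 (F = (33 - 8)*(26 + (4 + 1)) = 25*(26 + 5) = 25*31 = 775)
n(g, y) = 1 + g (n(g, y) = g + 1 = 1 + g)
1144 + n(F, -29) = 1144 + (1 + 775) = 1144 + 776 = 1920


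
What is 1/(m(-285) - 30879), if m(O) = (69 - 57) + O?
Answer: -1/31152 ≈ -3.2101e-5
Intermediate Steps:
m(O) = 12 + O
1/(m(-285) - 30879) = 1/((12 - 285) - 30879) = 1/(-273 - 30879) = 1/(-31152) = -1/31152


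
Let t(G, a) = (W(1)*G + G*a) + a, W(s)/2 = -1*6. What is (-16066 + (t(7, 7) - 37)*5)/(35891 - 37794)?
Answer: 16391/1903 ≈ 8.6132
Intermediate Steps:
W(s) = -12 (W(s) = 2*(-1*6) = 2*(-6) = -12)
t(G, a) = a - 12*G + G*a (t(G, a) = (-12*G + G*a) + a = a - 12*G + G*a)
(-16066 + (t(7, 7) - 37)*5)/(35891 - 37794) = (-16066 + ((7 - 12*7 + 7*7) - 37)*5)/(35891 - 37794) = (-16066 + ((7 - 84 + 49) - 37)*5)/(-1903) = (-16066 + (-28 - 37)*5)*(-1/1903) = (-16066 - 65*5)*(-1/1903) = (-16066 - 325)*(-1/1903) = -16391*(-1/1903) = 16391/1903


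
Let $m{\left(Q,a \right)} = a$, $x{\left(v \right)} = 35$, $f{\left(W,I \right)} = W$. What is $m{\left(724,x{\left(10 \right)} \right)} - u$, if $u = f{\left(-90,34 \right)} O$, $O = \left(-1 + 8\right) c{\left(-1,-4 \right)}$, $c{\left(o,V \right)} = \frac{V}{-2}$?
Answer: $1295$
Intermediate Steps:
$c{\left(o,V \right)} = - \frac{V}{2}$ ($c{\left(o,V \right)} = V \left(- \frac{1}{2}\right) = - \frac{V}{2}$)
$O = 14$ ($O = \left(-1 + 8\right) \left(\left(- \frac{1}{2}\right) \left(-4\right)\right) = 7 \cdot 2 = 14$)
$u = -1260$ ($u = \left(-90\right) 14 = -1260$)
$m{\left(724,x{\left(10 \right)} \right)} - u = 35 - -1260 = 35 + 1260 = 1295$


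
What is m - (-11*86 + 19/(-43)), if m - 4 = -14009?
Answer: -561518/43 ≈ -13059.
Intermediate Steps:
m = -14005 (m = 4 - 14009 = -14005)
m - (-11*86 + 19/(-43)) = -14005 - (-11*86 + 19/(-43)) = -14005 - (-946 + 19*(-1/43)) = -14005 - (-946 - 19/43) = -14005 - 1*(-40697/43) = -14005 + 40697/43 = -561518/43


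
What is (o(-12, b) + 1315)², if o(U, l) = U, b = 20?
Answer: 1697809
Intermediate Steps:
(o(-12, b) + 1315)² = (-12 + 1315)² = 1303² = 1697809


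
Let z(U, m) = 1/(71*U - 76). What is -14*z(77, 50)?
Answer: -14/5391 ≈ -0.0025969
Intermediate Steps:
z(U, m) = 1/(-76 + 71*U)
-14*z(77, 50) = -14/(-76 + 71*77) = -14/(-76 + 5467) = -14/5391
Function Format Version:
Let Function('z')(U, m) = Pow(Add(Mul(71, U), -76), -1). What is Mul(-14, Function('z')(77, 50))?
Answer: Rational(-14, 5391) ≈ -0.0025969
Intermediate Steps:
Function('z')(U, m) = Pow(Add(-76, Mul(71, U)), -1)
Mul(-14, Function('z')(77, 50)) = Mul(-14, Pow(Add(-76, Mul(71, 77)), -1)) = Mul(-14, Pow(Add(-76, 5467), -1)) = Mul(-14, Pow(5391, -1)) = Mul(-14, Rational(1, 5391)) = Rational(-14, 5391)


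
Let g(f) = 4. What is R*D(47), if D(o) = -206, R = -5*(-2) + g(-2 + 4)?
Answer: -2884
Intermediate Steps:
R = 14 (R = -5*(-2) + 4 = 10 + 4 = 14)
R*D(47) = 14*(-206) = -2884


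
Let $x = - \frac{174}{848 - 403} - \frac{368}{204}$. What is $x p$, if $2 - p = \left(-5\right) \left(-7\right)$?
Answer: $\frac{547954}{7565} \approx 72.433$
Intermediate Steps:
$p = -33$ ($p = 2 - \left(-5\right) \left(-7\right) = 2 - 35 = -33$)
$x = - \frac{49814}{22695}$ ($x = - \frac{174}{848 - 403} - \frac{92}{51} = - \frac{174}{445} - \frac{92}{51} = - \frac{49814}{22695} \approx -2.1949$)
$x p = \left(- \frac{49814}{22695}\right) \left(-33\right) = \frac{547954}{7565}$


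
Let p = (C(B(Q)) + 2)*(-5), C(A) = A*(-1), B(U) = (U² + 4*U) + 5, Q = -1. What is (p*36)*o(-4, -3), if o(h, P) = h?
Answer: 0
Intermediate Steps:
B(U) = 5 + U² + 4*U
C(A) = -A
p = 0 (p = (-(5 + (-1)² + 4*(-1)) + 2)*(-5) = (-(5 + 1 - 4) + 2)*(-5) = (-1*2 + 2)*(-5) = (-2 + 2)*(-5) = 0*(-5) = 0)
(p*36)*o(-4, -3) = (0*36)*(-4) = 0*(-4) = 0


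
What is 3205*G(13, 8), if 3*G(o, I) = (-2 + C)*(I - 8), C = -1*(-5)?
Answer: 0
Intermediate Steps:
C = 5
G(o, I) = -8 + I (G(o, I) = ((-2 + 5)*(I - 8))/3 = (3*(-8 + I))/3 = (-24 + 3*I)/3 = -8 + I)
3205*G(13, 8) = 3205*(-8 + 8) = 3205*0 = 0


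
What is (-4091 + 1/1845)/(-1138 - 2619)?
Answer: 7547894/6931665 ≈ 1.0889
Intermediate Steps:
(-4091 + 1/1845)/(-1138 - 2619) = (-4091 + 1/1845)/(-3757) = -7547894/1845*(-1/3757) = 7547894/6931665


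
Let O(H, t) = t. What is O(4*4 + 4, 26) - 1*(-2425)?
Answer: 2451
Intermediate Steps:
O(4*4 + 4, 26) - 1*(-2425) = 26 - 1*(-2425) = 26 + 2425 = 2451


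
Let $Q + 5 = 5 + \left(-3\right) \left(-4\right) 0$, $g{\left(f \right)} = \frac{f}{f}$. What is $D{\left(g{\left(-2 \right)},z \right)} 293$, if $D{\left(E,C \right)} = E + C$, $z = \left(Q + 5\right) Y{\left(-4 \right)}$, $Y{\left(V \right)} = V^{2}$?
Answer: $23733$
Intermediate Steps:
$g{\left(f \right)} = 1$
$Q = 0$ ($Q = -5 + \left(5 + \left(-3\right) \left(-4\right) 0\right) = -5 + \left(5 + 12 \cdot 0\right) = -5 + \left(5 + 0\right) = -5 + 5 = 0$)
$z = 80$ ($z = \left(0 + 5\right) \left(-4\right)^{2} = 5 \cdot 16 = 80$)
$D{\left(E,C \right)} = C + E$
$D{\left(g{\left(-2 \right)},z \right)} 293 = \left(80 + 1\right) 293 = 81 \cdot 293 = 23733$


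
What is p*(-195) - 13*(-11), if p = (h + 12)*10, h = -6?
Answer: -11557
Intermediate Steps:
p = 60 (p = (-6 + 12)*10 = 6*10 = 60)
p*(-195) - 13*(-11) = 60*(-195) - 13*(-11) = -11700 + 143 = -11557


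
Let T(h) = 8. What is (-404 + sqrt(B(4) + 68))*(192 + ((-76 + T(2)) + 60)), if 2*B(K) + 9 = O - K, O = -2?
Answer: -74336 + 1012*sqrt(2) ≈ -72905.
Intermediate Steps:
B(K) = -11/2 - K/2 (B(K) = -9/2 + (-2 - K)/2 = -9/2 + (-1 - K/2) = -11/2 - K/2)
(-404 + sqrt(B(4) + 68))*(192 + ((-76 + T(2)) + 60)) = (-404 + sqrt((-11/2 - 1/2*4) + 68))*(192 + ((-76 + 8) + 60)) = (-404 + sqrt((-11/2 - 2) + 68))*(192 + (-68 + 60)) = (-404 + sqrt(-15/2 + 68))*(192 - 8) = (-404 + sqrt(121/2))*184 = (-404 + 11*sqrt(2)/2)*184 = -74336 + 1012*sqrt(2)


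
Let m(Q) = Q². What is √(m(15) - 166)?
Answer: √59 ≈ 7.6811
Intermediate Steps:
√(m(15) - 166) = √(15² - 166) = √(225 - 166) = √59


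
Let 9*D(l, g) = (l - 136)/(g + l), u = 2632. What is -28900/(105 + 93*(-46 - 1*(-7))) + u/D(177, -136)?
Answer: 41729018/1761 ≈ 23696.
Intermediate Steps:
D(l, g) = (-136 + l)/(9*(g + l)) (D(l, g) = ((l - 136)/(g + l))/9 = ((-136 + l)/(g + l))/9 = (-136 + l)/(9*(g + l)))
-28900/(105 + 93*(-46 - 1*(-7))) + u/D(177, -136) = -28900/(105 + 93*(-46 - 1*(-7))) + 2632/(((-136 + 177)/(9*(-136 + 177)))) = -28900/(105 + 93*(-46 + 7)) + 2632/(((⅑)*41/41)) = -28900/(105 + 93*(-39)) + 2632/(((⅑)*(1/41)*41)) = -28900/(105 - 3627) + 2632/(⅑) = -28900/(-3522) + 2632*9 = -28900*(-1/3522) + 23688 = 14450/1761 + 23688 = 41729018/1761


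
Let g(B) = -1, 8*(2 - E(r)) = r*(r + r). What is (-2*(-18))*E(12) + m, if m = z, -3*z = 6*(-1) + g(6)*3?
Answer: -1221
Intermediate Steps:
E(r) = 2 - r²/4 (E(r) = 2 - r*(r + r)/8 = 2 - r*2*r/8 = 2 - r²/4)
z = 3 (z = -(6*(-1) - 1*3)/3 = -(-6 - 3)/3 = -⅓*(-9) = 3)
m = 3
(-2*(-18))*E(12) + m = (-2*(-18))*(2 - ¼*12²) + 3 = 36*(2 - ¼*144) + 3 = 36*(2 - 36) + 3 = 36*(-34) + 3 = -1224 + 3 = -1221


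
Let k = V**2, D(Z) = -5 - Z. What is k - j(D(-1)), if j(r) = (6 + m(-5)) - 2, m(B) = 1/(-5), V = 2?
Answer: 1/5 ≈ 0.20000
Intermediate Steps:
m(B) = -1/5
j(r) = 19/5 (j(r) = (6 - 1/5) - 2 = 29/5 - 2 = 19/5)
k = 4 (k = 2**2 = 4)
k - j(D(-1)) = 4 - 1*19/5 = 4 - 19/5 = 1/5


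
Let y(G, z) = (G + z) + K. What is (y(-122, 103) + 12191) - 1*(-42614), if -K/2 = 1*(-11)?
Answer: 54808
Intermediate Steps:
K = 22 (K = -2*(-11) = 22)
y(G, z) = 22 + G + z (y(G, z) = (G + z) + 22 = 22 + G + z)
(y(-122, 103) + 12191) - 1*(-42614) = ((22 - 122 + 103) + 12191) - 1*(-42614) = (3 + 12191) + 42614 = 12194 + 42614 = 54808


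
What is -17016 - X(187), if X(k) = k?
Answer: -17203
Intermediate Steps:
-17016 - X(187) = -17016 - 1*187 = -17016 - 187 = -17203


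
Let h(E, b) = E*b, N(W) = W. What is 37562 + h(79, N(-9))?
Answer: 36851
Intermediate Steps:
37562 + h(79, N(-9)) = 37562 + 79*(-9) = 37562 - 711 = 36851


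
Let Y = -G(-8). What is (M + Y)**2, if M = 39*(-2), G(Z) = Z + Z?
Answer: 3844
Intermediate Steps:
G(Z) = 2*Z
M = -78
Y = 16 (Y = -2*(-8) = -1*(-16) = 16)
(M + Y)**2 = (-78 + 16)**2 = (-62)**2 = 3844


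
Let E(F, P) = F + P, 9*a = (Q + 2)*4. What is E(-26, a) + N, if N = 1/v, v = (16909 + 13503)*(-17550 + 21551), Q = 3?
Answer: -26039180159/1095105708 ≈ -23.778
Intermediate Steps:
v = 121678412 (v = 30412*4001 = 121678412)
a = 20/9 (a = ((3 + 2)*4)/9 = (5*4)/9 = (⅑)*20 = 20/9 ≈ 2.2222)
N = 1/121678412 ≈ 8.2184e-9
E(-26, a) + N = (-26 + 20/9) + 1/121678412 = -214/9 + 1/121678412 = -26039180159/1095105708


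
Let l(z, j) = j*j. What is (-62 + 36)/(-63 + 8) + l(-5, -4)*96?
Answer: 84506/55 ≈ 1536.5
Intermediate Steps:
l(z, j) = j**2
(-62 + 36)/(-63 + 8) + l(-5, -4)*96 = (-62 + 36)/(-63 + 8) + (-4)**2*96 = -26/(-55) + 16*96 = -26*(-1/55) + 1536 = 26/55 + 1536 = 84506/55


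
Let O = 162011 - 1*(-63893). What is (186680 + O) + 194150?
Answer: 606734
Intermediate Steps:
O = 225904 (O = 162011 + 63893 = 225904)
(186680 + O) + 194150 = (186680 + 225904) + 194150 = 412584 + 194150 = 606734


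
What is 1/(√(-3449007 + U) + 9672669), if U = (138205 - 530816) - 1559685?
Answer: 9672669/93560530984864 - I*√5401303/93560530984864 ≈ 1.0338e-7 - 2.484e-11*I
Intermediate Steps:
U = -1952296 (U = -392611 - 1559685 = -1952296)
1/(√(-3449007 + U) + 9672669) = 1/(√(-3449007 - 1952296) + 9672669) = 1/(√(-5401303) + 9672669) = 1/(I*√5401303 + 9672669) = 1/(9672669 + I*√5401303)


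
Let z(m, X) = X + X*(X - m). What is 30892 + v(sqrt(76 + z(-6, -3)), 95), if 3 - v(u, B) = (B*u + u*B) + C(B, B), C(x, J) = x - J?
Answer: 29375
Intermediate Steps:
v(u, B) = 3 - 2*B*u (v(u, B) = 3 - ((B*u + u*B) + (B - B)) = 3 - ((B*u + B*u) + 0) = 3 - (2*B*u + 0) = 3 - 2*B*u)
30892 + v(sqrt(76 + z(-6, -3)), 95) = 30892 + (3 - 2*95*sqrt(76 - 3*(1 - 3 - 1*(-6)))) = 30892 + (3 - 2*95*sqrt(76 - 3*(1 - 3 + 6))) = 30892 + (3 - 2*95*sqrt(76 - 3*4)) = 30892 + (3 - 2*95*sqrt(76 - 12)) = 30892 + (3 - 2*95*sqrt(64)) = 30892 + (3 - 2*95*8) = 30892 + (3 - 1520) = 30892 - 1517 = 29375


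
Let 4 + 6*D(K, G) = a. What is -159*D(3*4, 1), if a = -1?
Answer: 265/2 ≈ 132.50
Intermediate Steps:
D(K, G) = -5/6 (D(K, G) = -2/3 + (1/6)*(-1) = -2/3 - 1/6 = -5/6)
-159*D(3*4, 1) = -159*(-5/6) = 265/2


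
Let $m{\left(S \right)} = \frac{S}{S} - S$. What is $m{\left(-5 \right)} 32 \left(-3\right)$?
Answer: $-576$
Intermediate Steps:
$m{\left(S \right)} = 1 - S$
$m{\left(-5 \right)} 32 \left(-3\right) = \left(1 - -5\right) 32 \left(-3\right) = \left(1 + 5\right) 32 \left(-3\right) = 6 \cdot 32 \left(-3\right) = 192 \left(-3\right) = -576$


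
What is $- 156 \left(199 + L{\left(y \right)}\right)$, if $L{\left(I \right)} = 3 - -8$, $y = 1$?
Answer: $-32760$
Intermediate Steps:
$L{\left(I \right)} = 11$ ($L{\left(I \right)} = 3 + 8 = 11$)
$- 156 \left(199 + L{\left(y \right)}\right) = - 156 \left(199 + 11\right) = \left(-156\right) 210 = -32760$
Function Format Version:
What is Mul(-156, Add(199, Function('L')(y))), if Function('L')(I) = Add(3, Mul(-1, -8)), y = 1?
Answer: -32760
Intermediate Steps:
Function('L')(I) = 11 (Function('L')(I) = Add(3, 8) = 11)
Mul(-156, Add(199, Function('L')(y))) = Mul(-156, Add(199, 11)) = Mul(-156, 210) = -32760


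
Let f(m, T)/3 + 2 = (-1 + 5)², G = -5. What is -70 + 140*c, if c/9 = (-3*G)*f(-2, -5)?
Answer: 793730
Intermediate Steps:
f(m, T) = 42 (f(m, T) = -6 + 3*(-1 + 5)² = -6 + 3*4² = -6 + 3*16 = -6 + 48 = 42)
c = 5670 (c = 9*(-3*(-5)*42) = 9*(15*42) = 9*630 = 5670)
-70 + 140*c = -70 + 140*5670 = -70 + 793800 = 793730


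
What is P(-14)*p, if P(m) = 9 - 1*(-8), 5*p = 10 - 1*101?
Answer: -1547/5 ≈ -309.40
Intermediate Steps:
p = -91/5 (p = (10 - 1*101)/5 = (10 - 101)/5 = (1/5)*(-91) = -91/5 ≈ -18.200)
P(m) = 17 (P(m) = 9 + 8 = 17)
P(-14)*p = 17*(-91/5) = -1547/5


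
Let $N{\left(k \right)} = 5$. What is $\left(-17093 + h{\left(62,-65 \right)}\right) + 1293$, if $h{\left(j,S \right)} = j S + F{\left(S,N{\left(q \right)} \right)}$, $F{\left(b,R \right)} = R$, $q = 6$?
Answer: $-19825$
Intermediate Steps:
$h{\left(j,S \right)} = 5 + S j$ ($h{\left(j,S \right)} = j S + 5 = S j + 5 = 5 + S j$)
$\left(-17093 + h{\left(62,-65 \right)}\right) + 1293 = \left(-17093 + \left(5 - 4030\right)\right) + 1293 = \left(-17093 - 4025\right) + 1293 = -21118 + 1293 = -19825$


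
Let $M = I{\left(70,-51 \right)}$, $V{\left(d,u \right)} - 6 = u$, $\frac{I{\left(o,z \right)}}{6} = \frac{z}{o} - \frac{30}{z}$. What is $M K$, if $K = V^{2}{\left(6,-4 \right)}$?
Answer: $- \frac{2004}{595} \approx -3.3681$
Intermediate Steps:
$I{\left(o,z \right)} = - \frac{180}{z} + \frac{6 z}{o}$ ($I{\left(o,z \right)} = 6 \left(\frac{z}{o} - \frac{30}{z}\right) = 6 \left(- \frac{30}{z} + \frac{z}{o}\right) = - \frac{180}{z} + \frac{6 z}{o}$)
$V{\left(d,u \right)} = 6 + u$
$K = 4$ ($K = \left(6 - 4\right)^{2} = 2^{2} = 4$)
$M = - \frac{501}{595}$ ($M = - \frac{180}{-51} + 6 \left(-51\right) \frac{1}{70} = \left(-180\right) \left(- \frac{1}{51}\right) + 6 \left(-51\right) \frac{1}{70} = \frac{60}{17} - \frac{153}{35} = - \frac{501}{595} \approx -0.84202$)
$M K = \left(- \frac{501}{595}\right) 4 = - \frac{2004}{595}$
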